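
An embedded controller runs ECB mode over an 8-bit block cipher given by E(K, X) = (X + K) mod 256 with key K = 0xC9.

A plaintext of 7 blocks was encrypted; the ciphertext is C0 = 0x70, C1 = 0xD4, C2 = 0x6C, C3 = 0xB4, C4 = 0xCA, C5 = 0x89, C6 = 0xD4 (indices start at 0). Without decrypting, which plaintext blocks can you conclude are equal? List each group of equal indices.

P1 = P6

ECB encrypts each block independently with the same key, so equal ciphertext blocks imply equal plaintext blocks.
C1 = C6 = 0xD4, so P1 = P6.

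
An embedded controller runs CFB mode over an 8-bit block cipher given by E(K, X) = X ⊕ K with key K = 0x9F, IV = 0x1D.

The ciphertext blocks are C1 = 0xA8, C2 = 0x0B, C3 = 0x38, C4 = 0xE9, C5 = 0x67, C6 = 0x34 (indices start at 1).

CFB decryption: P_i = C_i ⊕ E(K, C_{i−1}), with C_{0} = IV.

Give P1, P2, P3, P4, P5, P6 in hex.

P1 = 0x2A, P2 = 0x3C, P3 = 0xAC, P4 = 0x4E, P5 = 0x11, P6 = 0xCC

P1: E(K, 0x1D) = 0x82; 0xA8 ⊕ 0x82 = 0x2A.
P2: E(K, 0xA8) = 0x37; 0x0B ⊕ 0x37 = 0x3C.
P3: E(K, 0x0B) = 0x94; 0x38 ⊕ 0x94 = 0xAC.
P4: E(K, 0x38) = 0xA7; 0xE9 ⊕ 0xA7 = 0x4E.
P5: E(K, 0xE9) = 0x76; 0x67 ⊕ 0x76 = 0x11.
P6: E(K, 0x67) = 0xF8; 0x34 ⊕ 0xF8 = 0xCC.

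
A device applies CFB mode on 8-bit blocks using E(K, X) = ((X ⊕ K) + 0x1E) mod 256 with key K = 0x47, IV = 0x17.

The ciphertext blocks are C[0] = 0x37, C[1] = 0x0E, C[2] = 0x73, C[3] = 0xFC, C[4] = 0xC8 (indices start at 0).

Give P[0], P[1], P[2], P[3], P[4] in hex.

P[0] = 0x59, P[1] = 0x80, P[2] = 0x14, P[3] = 0xAE, P[4] = 0x11

CFB decryption: P_i = C_i ⊕ E(K, C_{i−1}), with C_{−1} = IV.
P[0]: E(K, 0x17) = 0x6E; 0x37 ⊕ 0x6E = 0x59.
P[1]: E(K, 0x37) = 0x8E; 0x0E ⊕ 0x8E = 0x80.
P[2]: E(K, 0x0E) = 0x67; 0x73 ⊕ 0x67 = 0x14.
P[3]: E(K, 0x73) = 0x52; 0xFC ⊕ 0x52 = 0xAE.
P[4]: E(K, 0xFC) = 0xD9; 0xC8 ⊕ 0xD9 = 0x11.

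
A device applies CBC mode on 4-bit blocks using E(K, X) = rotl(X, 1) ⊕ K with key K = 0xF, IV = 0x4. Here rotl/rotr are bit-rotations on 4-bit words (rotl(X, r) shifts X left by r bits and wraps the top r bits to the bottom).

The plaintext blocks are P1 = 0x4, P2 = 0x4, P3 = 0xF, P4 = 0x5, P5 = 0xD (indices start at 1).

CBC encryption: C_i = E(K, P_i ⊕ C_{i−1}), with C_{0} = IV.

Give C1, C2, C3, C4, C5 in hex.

C1 = 0xF, C2 = 0x8, C3 = 0x1, C4 = 0x7, C5 = 0xA

C1: P1 ⊕ 0x4 = 0x0; E(K, 0x0) = 0xF.
C2: P2 ⊕ 0xF = 0xB; E(K, 0xB) = 0x8.
C3: P3 ⊕ 0x8 = 0x7; E(K, 0x7) = 0x1.
C4: P4 ⊕ 0x1 = 0x4; E(K, 0x4) = 0x7.
C5: P5 ⊕ 0x7 = 0xA; E(K, 0xA) = 0xA.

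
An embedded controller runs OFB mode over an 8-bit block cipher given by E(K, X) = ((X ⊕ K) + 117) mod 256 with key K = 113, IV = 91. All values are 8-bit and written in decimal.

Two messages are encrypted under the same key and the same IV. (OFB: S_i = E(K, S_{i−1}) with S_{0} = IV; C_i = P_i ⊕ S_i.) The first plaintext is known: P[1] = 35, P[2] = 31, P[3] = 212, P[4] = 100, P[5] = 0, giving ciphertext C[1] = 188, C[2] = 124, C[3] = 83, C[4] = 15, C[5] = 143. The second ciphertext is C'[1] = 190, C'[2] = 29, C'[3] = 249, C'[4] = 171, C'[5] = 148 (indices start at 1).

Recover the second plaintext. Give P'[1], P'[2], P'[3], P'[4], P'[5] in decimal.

In OFB with a reused IV, both messages share the same keystream S_i, so C_i ⊕ C'_i = P_i ⊕ P'_i and thus P'_i = P_i ⊕ C_i ⊕ C'_i.
P'[1]: 35 ⊕ 188 ⊕ 190 = 33.
P'[2]: 31 ⊕ 124 ⊕ 29 = 126.
P'[3]: 212 ⊕ 83 ⊕ 249 = 126.
P'[4]: 100 ⊕ 15 ⊕ 171 = 192.
P'[5]: 0 ⊕ 143 ⊕ 148 = 27.

P'[1] = 33, P'[2] = 126, P'[3] = 126, P'[4] = 192, P'[5] = 27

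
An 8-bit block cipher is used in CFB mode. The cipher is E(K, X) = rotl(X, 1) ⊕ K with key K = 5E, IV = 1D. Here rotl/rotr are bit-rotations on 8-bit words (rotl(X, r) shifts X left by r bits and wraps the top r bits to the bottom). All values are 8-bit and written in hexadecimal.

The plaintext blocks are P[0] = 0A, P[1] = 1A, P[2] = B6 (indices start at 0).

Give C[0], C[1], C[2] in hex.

CFB encryption: C_i = P_i ⊕ E(K, C_{i−1}), with C_{−1} = IV.
C[0]: E(K, 1D) = 64; 0A ⊕ 64 = 6E.
C[1]: E(K, 6E) = 82; 1A ⊕ 82 = 98.
C[2]: E(K, 98) = 6F; B6 ⊕ 6F = D9.

C[0] = 6E, C[1] = 98, C[2] = D9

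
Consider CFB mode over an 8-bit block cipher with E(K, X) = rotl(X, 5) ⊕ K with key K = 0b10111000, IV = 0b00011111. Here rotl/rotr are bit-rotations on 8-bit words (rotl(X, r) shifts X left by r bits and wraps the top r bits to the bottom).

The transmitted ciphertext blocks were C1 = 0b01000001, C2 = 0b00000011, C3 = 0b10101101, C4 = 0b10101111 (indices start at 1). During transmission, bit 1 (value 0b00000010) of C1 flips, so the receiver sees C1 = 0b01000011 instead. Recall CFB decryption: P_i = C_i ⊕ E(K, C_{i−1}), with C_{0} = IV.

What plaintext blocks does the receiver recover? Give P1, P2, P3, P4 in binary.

Only C1 changed, to 0b01000011. In CFB, a change in C_i flips the same bit in P_i and garbles P_{i+1}. Decrypting the received ciphertext:
P1: E(K, 0b00011111) = 0b01011011; 0b01000011 ⊕ 0b01011011 = 0b00011000.
P2: E(K, 0b01000011) = 0b11010000; 0b00000011 ⊕ 0b11010000 = 0b11010011.
P3: E(K, 0b00000011) = 0b11011000; 0b10101101 ⊕ 0b11011000 = 0b01110101.
P4: E(K, 0b10101101) = 0b00001101; 0b10101111 ⊕ 0b00001101 = 0b10100010.
Blocks that differ from the original plaintext: P1, P2.

P1 = 0b00011000, P2 = 0b11010011, P3 = 0b01110101, P4 = 0b10100010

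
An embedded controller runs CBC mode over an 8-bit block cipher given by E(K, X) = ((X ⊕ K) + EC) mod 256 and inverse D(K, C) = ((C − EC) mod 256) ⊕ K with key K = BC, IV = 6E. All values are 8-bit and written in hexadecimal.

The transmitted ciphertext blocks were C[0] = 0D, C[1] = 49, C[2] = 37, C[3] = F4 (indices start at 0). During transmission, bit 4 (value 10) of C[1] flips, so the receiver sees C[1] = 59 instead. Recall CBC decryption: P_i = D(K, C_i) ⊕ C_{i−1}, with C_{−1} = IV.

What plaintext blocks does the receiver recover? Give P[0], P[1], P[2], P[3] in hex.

Only C[1] changed, to 59. In CBC, a change in C_i garbles P_i and flips the same bit in P_{i+1}. Decrypting the received ciphertext:
P[0]: D(K, 0D) = 9D; 9D ⊕ 6E = F3.
P[1]: D(K, 59) = D1; D1 ⊕ 0D = DC.
P[2]: D(K, 37) = F7; F7 ⊕ 59 = AE.
P[3]: D(K, F4) = B4; B4 ⊕ 37 = 83.
Blocks that differ from the original plaintext: P[1], P[2].

P[0] = F3, P[1] = DC, P[2] = AE, P[3] = 83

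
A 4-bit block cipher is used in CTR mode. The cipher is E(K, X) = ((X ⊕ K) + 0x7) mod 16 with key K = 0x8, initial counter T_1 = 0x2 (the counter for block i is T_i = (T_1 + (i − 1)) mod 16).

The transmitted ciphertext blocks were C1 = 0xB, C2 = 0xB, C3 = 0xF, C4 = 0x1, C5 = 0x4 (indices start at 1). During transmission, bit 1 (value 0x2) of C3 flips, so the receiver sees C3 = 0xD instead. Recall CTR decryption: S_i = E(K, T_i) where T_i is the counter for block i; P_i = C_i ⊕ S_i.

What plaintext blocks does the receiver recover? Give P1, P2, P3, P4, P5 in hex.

P1 = 0xA, P2 = 0x9, P3 = 0xE, P4 = 0x5, P5 = 0x1

Only C3 changed, to 0xD. In CTR, a change in C_i flips the same bit in P_i only; the keystream is unaffected. Decrypting the received ciphertext:
P1: T = 0x2, S = E(K, T) = 0x1; 0xB ⊕ 0x1 = 0xA.
P2: T = 0x3, S = E(K, T) = 0x2; 0xB ⊕ 0x2 = 0x9.
P3: T = 0x4, S = E(K, T) = 0x3; 0xD ⊕ 0x3 = 0xE.
P4: T = 0x5, S = E(K, T) = 0x4; 0x1 ⊕ 0x4 = 0x5.
P5: T = 0x6, S = E(K, T) = 0x5; 0x4 ⊕ 0x5 = 0x1.
Blocks that differ from the original plaintext: P3.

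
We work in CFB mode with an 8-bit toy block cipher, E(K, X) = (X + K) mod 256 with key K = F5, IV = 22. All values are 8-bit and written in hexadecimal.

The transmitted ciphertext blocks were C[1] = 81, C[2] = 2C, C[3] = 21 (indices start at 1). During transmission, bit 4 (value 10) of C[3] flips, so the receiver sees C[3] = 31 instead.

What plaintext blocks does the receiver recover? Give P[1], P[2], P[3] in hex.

P[1] = 96, P[2] = 5A, P[3] = 10

CFB decryption: P_i = C_i ⊕ E(K, C_{i−1}), with C_{0} = IV.
Only C[3] changed, to 31. In CFB, a change in C_i flips the same bit in P_i and garbles P_{i+1}. Decrypting the received ciphertext:
P[1]: E(K, 22) = 17; 81 ⊕ 17 = 96.
P[2]: E(K, 81) = 76; 2C ⊕ 76 = 5A.
P[3]: E(K, 2C) = 21; 31 ⊕ 21 = 10.
Blocks that differ from the original plaintext: P[3].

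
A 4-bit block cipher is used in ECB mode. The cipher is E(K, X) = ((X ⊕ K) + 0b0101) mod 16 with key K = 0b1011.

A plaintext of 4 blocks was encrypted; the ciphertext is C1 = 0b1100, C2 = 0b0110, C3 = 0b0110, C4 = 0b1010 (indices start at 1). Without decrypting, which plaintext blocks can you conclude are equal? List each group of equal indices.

ECB encrypts each block independently with the same key, so equal ciphertext blocks imply equal plaintext blocks.
C2 = C3 = 0b0110, so P2 = P3.

P2 = P3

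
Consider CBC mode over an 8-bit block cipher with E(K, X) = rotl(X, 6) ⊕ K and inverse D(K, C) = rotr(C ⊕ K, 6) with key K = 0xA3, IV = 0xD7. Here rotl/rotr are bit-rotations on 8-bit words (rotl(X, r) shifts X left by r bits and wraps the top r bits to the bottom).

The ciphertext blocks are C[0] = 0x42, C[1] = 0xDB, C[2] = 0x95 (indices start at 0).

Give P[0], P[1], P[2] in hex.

CBC decryption: P_i = D(K, C_i) ⊕ C_{i−1}, with C_{−1} = IV.
P[0]: D(K, 0x42) = 0x87; 0x87 ⊕ 0xD7 = 0x50.
P[1]: D(K, 0xDB) = 0xE1; 0xE1 ⊕ 0x42 = 0xA3.
P[2]: D(K, 0x95) = 0xD8; 0xD8 ⊕ 0xDB = 0x03.

P[0] = 0x50, P[1] = 0xA3, P[2] = 0x03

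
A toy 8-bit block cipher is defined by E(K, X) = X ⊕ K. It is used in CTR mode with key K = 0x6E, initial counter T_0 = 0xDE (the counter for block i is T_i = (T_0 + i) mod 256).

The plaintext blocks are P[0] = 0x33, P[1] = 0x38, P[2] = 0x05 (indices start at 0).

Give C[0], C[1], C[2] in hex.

C[0] = 0x83, C[1] = 0x89, C[2] = 0x8B

CTR encryption: S_i = E(K, T_i) where T_i is the counter for block i; C_i = P_i ⊕ S_i.
C[0]: T = 0xDE, S = E(K, T) = 0xB0; 0x33 ⊕ 0xB0 = 0x83.
C[1]: T = 0xDF, S = E(K, T) = 0xB1; 0x38 ⊕ 0xB1 = 0x89.
C[2]: T = 0xE0, S = E(K, T) = 0x8E; 0x05 ⊕ 0x8E = 0x8B.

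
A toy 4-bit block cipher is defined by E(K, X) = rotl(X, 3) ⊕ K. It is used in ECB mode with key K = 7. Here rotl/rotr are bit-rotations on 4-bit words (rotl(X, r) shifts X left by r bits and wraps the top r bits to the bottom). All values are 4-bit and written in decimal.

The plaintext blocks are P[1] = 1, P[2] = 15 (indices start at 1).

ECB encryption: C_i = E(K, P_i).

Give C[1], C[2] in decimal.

C[1]: E(K, 1) = 15.
C[2]: E(K, 15) = 8.

C[1] = 15, C[2] = 8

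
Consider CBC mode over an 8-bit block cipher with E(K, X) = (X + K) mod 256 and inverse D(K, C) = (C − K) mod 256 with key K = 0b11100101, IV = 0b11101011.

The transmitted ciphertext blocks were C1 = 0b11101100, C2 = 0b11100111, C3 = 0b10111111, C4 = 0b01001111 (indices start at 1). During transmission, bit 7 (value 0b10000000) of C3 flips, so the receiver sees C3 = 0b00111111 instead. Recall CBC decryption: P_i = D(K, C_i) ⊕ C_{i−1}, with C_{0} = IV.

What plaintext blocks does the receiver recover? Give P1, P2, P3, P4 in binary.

P1 = 0b11101100, P2 = 0b11101110, P3 = 0b10111101, P4 = 0b01010101

Only C3 changed, to 0b00111111. In CBC, a change in C_i garbles P_i and flips the same bit in P_{i+1}. Decrypting the received ciphertext:
P1: D(K, 0b11101100) = 0b00000111; 0b00000111 ⊕ 0b11101011 = 0b11101100.
P2: D(K, 0b11100111) = 0b00000010; 0b00000010 ⊕ 0b11101100 = 0b11101110.
P3: D(K, 0b00111111) = 0b01011010; 0b01011010 ⊕ 0b11100111 = 0b10111101.
P4: D(K, 0b01001111) = 0b01101010; 0b01101010 ⊕ 0b00111111 = 0b01010101.
Blocks that differ from the original plaintext: P3, P4.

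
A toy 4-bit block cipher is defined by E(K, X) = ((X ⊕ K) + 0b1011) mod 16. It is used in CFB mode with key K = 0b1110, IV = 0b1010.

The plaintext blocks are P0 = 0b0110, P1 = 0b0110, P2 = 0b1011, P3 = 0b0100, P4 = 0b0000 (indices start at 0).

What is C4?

C4 = 0b1100

CFB encryption: C_i = P_i ⊕ E(K, C_{i−1}), with C_{−1} = IV.
C0: E(K, 0b1010) = 0b1111; 0b0110 ⊕ 0b1111 = 0b1001.
C1: E(K, 0b1001) = 0b0010; 0b0110 ⊕ 0b0010 = 0b0100.
C2: E(K, 0b0100) = 0b0101; 0b1011 ⊕ 0b0101 = 0b1110.
C3: E(K, 0b1110) = 0b1011; 0b0100 ⊕ 0b1011 = 0b1111.
C4: E(K, 0b1111) = 0b1100; 0b0000 ⊕ 0b1100 = 0b1100.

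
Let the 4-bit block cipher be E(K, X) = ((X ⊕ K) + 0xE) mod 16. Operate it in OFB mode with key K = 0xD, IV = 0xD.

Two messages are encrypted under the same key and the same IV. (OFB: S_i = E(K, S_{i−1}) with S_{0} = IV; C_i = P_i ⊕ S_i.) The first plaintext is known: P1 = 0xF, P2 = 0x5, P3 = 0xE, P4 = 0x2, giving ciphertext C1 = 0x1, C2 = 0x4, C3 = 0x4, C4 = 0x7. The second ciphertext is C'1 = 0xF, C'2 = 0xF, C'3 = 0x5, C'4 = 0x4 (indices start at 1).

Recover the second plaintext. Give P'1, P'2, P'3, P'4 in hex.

P'1 = 0x1, P'2 = 0xE, P'3 = 0xF, P'4 = 0x1

In OFB with a reused IV, both messages share the same keystream S_i, so C_i ⊕ C'_i = P_i ⊕ P'_i and thus P'_i = P_i ⊕ C_i ⊕ C'_i.
P'1: 0xF ⊕ 0x1 ⊕ 0xF = 0x1.
P'2: 0x5 ⊕ 0x4 ⊕ 0xF = 0xE.
P'3: 0xE ⊕ 0x4 ⊕ 0x5 = 0xF.
P'4: 0x2 ⊕ 0x7 ⊕ 0x4 = 0x1.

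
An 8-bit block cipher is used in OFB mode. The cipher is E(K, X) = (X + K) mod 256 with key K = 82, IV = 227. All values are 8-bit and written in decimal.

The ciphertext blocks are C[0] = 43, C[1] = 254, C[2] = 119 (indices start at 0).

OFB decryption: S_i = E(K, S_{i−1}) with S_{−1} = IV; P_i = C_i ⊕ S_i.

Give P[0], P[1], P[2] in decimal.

P[0]: S = E(K, 227) = 53; 43 ⊕ 53 = 30.
P[1]: S = E(K, 53) = 135; 254 ⊕ 135 = 121.
P[2]: S = E(K, 135) = 217; 119 ⊕ 217 = 174.

P[0] = 30, P[1] = 121, P[2] = 174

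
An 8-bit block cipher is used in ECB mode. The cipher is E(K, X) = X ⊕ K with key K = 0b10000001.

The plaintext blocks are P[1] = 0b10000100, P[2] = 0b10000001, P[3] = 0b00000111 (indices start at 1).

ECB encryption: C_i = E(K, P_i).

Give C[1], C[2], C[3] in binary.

C[1]: E(K, 0b10000100) = 0b00000101.
C[2]: E(K, 0b10000001) = 0b00000000.
C[3]: E(K, 0b00000111) = 0b10000110.

C[1] = 0b00000101, C[2] = 0b00000000, C[3] = 0b10000110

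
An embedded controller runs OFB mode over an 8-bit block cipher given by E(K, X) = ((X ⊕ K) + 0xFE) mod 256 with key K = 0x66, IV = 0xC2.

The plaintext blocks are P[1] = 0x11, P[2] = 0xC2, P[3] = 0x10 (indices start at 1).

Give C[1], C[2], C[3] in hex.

C[1] = 0xB3, C[2] = 0x00, C[3] = 0xB2

OFB encryption: S_i = E(K, S_{i−1}) with S_{0} = IV; C_i = P_i ⊕ S_i.
C[1]: S = E(K, 0xC2) = 0xA2; 0x11 ⊕ 0xA2 = 0xB3.
C[2]: S = E(K, 0xA2) = 0xC2; 0xC2 ⊕ 0xC2 = 0x00.
C[3]: S = E(K, 0xC2) = 0xA2; 0x10 ⊕ 0xA2 = 0xB2.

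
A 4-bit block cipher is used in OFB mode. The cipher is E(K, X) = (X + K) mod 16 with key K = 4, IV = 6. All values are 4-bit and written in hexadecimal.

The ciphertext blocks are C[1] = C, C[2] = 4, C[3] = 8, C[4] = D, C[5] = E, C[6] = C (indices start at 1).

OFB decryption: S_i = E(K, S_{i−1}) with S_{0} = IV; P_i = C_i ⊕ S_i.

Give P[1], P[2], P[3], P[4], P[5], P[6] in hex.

P[1]: S = E(K, 6) = A; C ⊕ A = 6.
P[2]: S = E(K, A) = E; 4 ⊕ E = A.
P[3]: S = E(K, E) = 2; 8 ⊕ 2 = A.
P[4]: S = E(K, 2) = 6; D ⊕ 6 = B.
P[5]: S = E(K, 6) = A; E ⊕ A = 4.
P[6]: S = E(K, A) = E; C ⊕ E = 2.

P[1] = 6, P[2] = A, P[3] = A, P[4] = B, P[5] = 4, P[6] = 2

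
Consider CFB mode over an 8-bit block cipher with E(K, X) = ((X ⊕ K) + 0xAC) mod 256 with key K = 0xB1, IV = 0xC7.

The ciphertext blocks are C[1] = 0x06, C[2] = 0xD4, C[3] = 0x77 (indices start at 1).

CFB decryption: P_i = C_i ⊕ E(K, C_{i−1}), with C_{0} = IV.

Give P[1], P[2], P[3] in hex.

P[1] = 0x24, P[2] = 0xB7, P[3] = 0x66

P[1]: E(K, 0xC7) = 0x22; 0x06 ⊕ 0x22 = 0x24.
P[2]: E(K, 0x06) = 0x63; 0xD4 ⊕ 0x63 = 0xB7.
P[3]: E(K, 0xD4) = 0x11; 0x77 ⊕ 0x11 = 0x66.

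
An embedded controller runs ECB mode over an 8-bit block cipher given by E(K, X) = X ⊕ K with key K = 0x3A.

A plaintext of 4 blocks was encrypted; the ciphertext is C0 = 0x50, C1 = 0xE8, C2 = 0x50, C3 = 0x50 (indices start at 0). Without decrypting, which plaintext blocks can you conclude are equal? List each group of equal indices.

P0 = P2 = P3

ECB encrypts each block independently with the same key, so equal ciphertext blocks imply equal plaintext blocks.
C0 = C2 = C3 = 0x50, so P0 = P2 = P3.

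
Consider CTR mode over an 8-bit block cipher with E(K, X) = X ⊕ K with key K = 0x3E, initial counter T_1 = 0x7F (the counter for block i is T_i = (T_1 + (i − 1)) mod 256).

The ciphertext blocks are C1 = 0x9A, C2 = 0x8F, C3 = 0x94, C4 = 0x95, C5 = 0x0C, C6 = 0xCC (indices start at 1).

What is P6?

P6 = 0x76

CTR decryption: S_i = E(K, T_i) where T_i is the counter for block i; P_i = C_i ⊕ S_i.
P6: T = 0x84, S = E(K, T) = 0xBA; 0xCC ⊕ 0xBA = 0x76.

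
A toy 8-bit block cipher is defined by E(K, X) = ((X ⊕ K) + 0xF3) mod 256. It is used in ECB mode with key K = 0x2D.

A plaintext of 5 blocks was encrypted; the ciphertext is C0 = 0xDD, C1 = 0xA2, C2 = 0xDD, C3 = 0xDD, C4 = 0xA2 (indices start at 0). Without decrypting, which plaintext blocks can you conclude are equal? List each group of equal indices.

P0 = P2 = P3; P1 = P4

ECB encrypts each block independently with the same key, so equal ciphertext blocks imply equal plaintext blocks.
C0 = C2 = C3 = 0xDD, so P0 = P2 = P3.
C1 = C4 = 0xA2, so P1 = P4.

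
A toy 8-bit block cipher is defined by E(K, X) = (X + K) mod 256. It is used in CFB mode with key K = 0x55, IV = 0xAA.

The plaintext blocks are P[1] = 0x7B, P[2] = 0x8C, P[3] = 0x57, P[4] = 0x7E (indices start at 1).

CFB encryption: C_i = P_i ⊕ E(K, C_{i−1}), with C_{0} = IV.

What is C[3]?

C[1]: E(K, 0xAA) = 0xFF; 0x7B ⊕ 0xFF = 0x84.
C[2]: E(K, 0x84) = 0xD9; 0x8C ⊕ 0xD9 = 0x55.
C[3]: E(K, 0x55) = 0xAA; 0x57 ⊕ 0xAA = 0xFD.

C[3] = 0xFD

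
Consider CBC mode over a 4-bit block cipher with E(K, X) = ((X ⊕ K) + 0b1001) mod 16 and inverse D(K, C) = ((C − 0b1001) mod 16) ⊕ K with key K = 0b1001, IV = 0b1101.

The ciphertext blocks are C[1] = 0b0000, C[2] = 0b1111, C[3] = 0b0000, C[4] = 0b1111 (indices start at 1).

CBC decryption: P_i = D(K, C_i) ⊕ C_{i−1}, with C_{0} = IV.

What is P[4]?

P[4] = 0b1111

P[4]: D(K, 0b1111) = 0b1111; 0b1111 ⊕ 0b0000 = 0b1111.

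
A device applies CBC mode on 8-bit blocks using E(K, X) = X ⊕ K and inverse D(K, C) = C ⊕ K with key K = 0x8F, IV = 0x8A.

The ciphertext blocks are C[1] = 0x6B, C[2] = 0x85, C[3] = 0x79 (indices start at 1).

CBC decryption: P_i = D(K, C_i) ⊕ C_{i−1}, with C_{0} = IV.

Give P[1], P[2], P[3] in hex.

P[1]: D(K, 0x6B) = 0xE4; 0xE4 ⊕ 0x8A = 0x6E.
P[2]: D(K, 0x85) = 0x0A; 0x0A ⊕ 0x6B = 0x61.
P[3]: D(K, 0x79) = 0xF6; 0xF6 ⊕ 0x85 = 0x73.

P[1] = 0x6E, P[2] = 0x61, P[3] = 0x73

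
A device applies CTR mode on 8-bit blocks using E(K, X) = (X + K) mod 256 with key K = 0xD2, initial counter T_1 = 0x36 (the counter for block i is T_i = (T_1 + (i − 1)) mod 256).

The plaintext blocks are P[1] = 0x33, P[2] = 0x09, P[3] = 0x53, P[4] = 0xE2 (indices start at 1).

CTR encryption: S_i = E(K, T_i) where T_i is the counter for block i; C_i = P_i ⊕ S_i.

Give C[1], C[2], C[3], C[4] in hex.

C[1] = 0x3B, C[2] = 0x00, C[3] = 0x59, C[4] = 0xE9

C[1]: T = 0x36, S = E(K, T) = 0x08; 0x33 ⊕ 0x08 = 0x3B.
C[2]: T = 0x37, S = E(K, T) = 0x09; 0x09 ⊕ 0x09 = 0x00.
C[3]: T = 0x38, S = E(K, T) = 0x0A; 0x53 ⊕ 0x0A = 0x59.
C[4]: T = 0x39, S = E(K, T) = 0x0B; 0xE2 ⊕ 0x0B = 0xE9.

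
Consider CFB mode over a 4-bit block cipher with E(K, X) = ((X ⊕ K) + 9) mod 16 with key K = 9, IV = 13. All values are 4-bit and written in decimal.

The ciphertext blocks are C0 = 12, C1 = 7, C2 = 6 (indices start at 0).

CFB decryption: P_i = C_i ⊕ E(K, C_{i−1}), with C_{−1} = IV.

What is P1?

P1 = 9

P1: E(K, 12) = 14; 7 ⊕ 14 = 9.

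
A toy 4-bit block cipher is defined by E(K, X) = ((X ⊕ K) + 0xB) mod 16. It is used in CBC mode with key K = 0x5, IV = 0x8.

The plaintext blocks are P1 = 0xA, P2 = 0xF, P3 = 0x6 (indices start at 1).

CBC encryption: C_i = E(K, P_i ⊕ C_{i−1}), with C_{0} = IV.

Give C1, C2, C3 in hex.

C1 = 0x2, C2 = 0x3, C3 = 0xB

C1: P1 ⊕ 0x8 = 0x2; E(K, 0x2) = 0x2.
C2: P2 ⊕ 0x2 = 0xD; E(K, 0xD) = 0x3.
C3: P3 ⊕ 0x3 = 0x5; E(K, 0x5) = 0xB.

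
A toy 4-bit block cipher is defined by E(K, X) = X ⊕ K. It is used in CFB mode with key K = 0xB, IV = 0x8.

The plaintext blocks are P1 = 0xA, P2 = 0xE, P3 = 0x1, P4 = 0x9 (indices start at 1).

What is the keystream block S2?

0x2

CFB encryption: C_i = P_i ⊕ E(K, C_{i−1}), with C_{0} = IV.
C1: E(K, 0x8) = 0x3; 0xA ⊕ 0x3 = 0x9.
C2: E(K, 0x9) = 0x2; 0xE ⊕ 0x2 = 0xC.
So S2 = 0x2.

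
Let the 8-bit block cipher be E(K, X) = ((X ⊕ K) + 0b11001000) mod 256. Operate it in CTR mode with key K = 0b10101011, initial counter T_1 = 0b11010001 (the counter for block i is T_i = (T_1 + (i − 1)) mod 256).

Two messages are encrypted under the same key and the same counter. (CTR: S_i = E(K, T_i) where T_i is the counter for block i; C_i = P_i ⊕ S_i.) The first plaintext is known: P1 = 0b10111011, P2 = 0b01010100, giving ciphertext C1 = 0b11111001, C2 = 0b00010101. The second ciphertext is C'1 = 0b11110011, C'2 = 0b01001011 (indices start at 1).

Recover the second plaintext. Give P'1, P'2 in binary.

P'1 = 0b10110001, P'2 = 0b00001010

In CTR with a reused counter, both messages share the same keystream S_i, so C_i ⊕ C'_i = P_i ⊕ P'_i and thus P'_i = P_i ⊕ C_i ⊕ C'_i.
P'1: 0b10111011 ⊕ 0b11111001 ⊕ 0b11110011 = 0b10110001.
P'2: 0b01010100 ⊕ 0b00010101 ⊕ 0b01001011 = 0b00001010.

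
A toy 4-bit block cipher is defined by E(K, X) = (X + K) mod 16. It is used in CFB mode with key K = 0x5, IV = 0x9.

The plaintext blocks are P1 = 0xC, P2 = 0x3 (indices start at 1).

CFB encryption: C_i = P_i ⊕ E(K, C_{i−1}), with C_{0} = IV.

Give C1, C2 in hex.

C1: E(K, 0x9) = 0xE; 0xC ⊕ 0xE = 0x2.
C2: E(K, 0x2) = 0x7; 0x3 ⊕ 0x7 = 0x4.

C1 = 0x2, C2 = 0x4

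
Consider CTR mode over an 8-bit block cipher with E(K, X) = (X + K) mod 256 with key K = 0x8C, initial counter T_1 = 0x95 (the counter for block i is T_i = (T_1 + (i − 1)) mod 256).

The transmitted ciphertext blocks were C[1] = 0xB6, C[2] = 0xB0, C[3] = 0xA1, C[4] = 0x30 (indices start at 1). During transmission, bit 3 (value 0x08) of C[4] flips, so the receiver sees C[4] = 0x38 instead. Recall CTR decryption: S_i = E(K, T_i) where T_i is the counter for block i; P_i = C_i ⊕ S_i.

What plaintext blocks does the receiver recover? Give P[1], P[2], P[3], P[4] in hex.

P[1] = 0x97, P[2] = 0x92, P[3] = 0x82, P[4] = 0x1C

Only C[4] changed, to 0x38. In CTR, a change in C_i flips the same bit in P_i only; the keystream is unaffected. Decrypting the received ciphertext:
P[1]: T = 0x95, S = E(K, T) = 0x21; 0xB6 ⊕ 0x21 = 0x97.
P[2]: T = 0x96, S = E(K, T) = 0x22; 0xB0 ⊕ 0x22 = 0x92.
P[3]: T = 0x97, S = E(K, T) = 0x23; 0xA1 ⊕ 0x23 = 0x82.
P[4]: T = 0x98, S = E(K, T) = 0x24; 0x38 ⊕ 0x24 = 0x1C.
Blocks that differ from the original plaintext: P[4].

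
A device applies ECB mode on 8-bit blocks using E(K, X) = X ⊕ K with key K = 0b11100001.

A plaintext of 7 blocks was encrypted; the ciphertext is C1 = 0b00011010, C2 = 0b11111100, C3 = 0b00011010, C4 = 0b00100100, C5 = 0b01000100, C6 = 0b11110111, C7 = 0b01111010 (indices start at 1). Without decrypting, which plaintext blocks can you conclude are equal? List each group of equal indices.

P1 = P3

ECB encrypts each block independently with the same key, so equal ciphertext blocks imply equal plaintext blocks.
C1 = C3 = 0b00011010, so P1 = P3.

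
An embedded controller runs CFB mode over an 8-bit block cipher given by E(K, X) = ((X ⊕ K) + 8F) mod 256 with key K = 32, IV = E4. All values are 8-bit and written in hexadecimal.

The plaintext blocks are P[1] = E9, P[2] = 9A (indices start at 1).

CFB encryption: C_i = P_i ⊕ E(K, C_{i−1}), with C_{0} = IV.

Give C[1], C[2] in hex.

C[1]: E(K, E4) = 65; E9 ⊕ 65 = 8C.
C[2]: E(K, 8C) = 4D; 9A ⊕ 4D = D7.

C[1] = 8C, C[2] = D7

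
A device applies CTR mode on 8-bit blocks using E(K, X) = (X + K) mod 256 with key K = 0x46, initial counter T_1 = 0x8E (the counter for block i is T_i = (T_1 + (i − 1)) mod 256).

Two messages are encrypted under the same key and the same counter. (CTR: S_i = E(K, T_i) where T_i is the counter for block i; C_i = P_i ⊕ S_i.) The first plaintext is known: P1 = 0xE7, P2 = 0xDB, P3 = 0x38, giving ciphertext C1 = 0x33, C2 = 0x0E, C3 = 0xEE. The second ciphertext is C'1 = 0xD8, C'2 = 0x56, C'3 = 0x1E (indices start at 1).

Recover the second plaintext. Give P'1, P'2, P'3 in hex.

P'1 = 0x0C, P'2 = 0x83, P'3 = 0xC8

In CTR with a reused counter, both messages share the same keystream S_i, so C_i ⊕ C'_i = P_i ⊕ P'_i and thus P'_i = P_i ⊕ C_i ⊕ C'_i.
P'1: 0xE7 ⊕ 0x33 ⊕ 0xD8 = 0x0C.
P'2: 0xDB ⊕ 0x0E ⊕ 0x56 = 0x83.
P'3: 0x38 ⊕ 0xEE ⊕ 0x1E = 0xC8.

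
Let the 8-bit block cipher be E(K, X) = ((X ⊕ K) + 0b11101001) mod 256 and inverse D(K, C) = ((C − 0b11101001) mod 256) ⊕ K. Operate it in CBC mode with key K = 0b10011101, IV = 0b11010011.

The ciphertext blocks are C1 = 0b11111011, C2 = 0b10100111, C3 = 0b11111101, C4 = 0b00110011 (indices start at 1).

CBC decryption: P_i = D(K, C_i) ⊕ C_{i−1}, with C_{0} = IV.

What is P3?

P3: D(K, 0b11111101) = 0b10001001; 0b10001001 ⊕ 0b10100111 = 0b00101110.

P3 = 0b00101110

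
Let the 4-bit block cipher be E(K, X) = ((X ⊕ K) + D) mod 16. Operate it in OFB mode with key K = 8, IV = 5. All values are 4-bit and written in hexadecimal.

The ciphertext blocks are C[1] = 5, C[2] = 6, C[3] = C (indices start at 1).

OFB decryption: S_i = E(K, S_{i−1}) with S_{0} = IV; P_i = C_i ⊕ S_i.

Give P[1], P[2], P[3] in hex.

P[1]: S = E(K, 5) = A; 5 ⊕ A = F.
P[2]: S = E(K, A) = F; 6 ⊕ F = 9.
P[3]: S = E(K, F) = 4; C ⊕ 4 = 8.

P[1] = F, P[2] = 9, P[3] = 8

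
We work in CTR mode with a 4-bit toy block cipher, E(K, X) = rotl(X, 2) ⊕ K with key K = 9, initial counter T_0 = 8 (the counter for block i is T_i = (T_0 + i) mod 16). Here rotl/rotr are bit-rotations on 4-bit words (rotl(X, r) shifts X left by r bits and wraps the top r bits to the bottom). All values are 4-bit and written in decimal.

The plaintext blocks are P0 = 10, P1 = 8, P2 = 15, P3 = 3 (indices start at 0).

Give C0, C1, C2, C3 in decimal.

C0 = 1, C1 = 7, C2 = 12, C3 = 4

CTR encryption: S_i = E(K, T_i) where T_i is the counter for block i; C_i = P_i ⊕ S_i.
C0: T = 8, S = E(K, T) = 11; 10 ⊕ 11 = 1.
C1: T = 9, S = E(K, T) = 15; 8 ⊕ 15 = 7.
C2: T = 10, S = E(K, T) = 3; 15 ⊕ 3 = 12.
C3: T = 11, S = E(K, T) = 7; 3 ⊕ 7 = 4.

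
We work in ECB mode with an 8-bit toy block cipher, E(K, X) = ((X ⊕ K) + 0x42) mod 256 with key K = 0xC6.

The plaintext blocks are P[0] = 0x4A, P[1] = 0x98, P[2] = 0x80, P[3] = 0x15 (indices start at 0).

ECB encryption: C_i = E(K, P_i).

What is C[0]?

C[0]: E(K, 0x4A) = 0xCE.

C[0] = 0xCE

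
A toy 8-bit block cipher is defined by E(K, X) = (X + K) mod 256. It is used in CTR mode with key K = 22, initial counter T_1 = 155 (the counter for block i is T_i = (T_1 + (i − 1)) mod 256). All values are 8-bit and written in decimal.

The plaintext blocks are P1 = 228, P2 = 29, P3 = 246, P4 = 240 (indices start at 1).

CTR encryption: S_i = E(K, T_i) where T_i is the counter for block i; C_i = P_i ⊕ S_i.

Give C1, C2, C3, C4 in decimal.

C1 = 85, C2 = 175, C3 = 69, C4 = 68

C1: T = 155, S = E(K, T) = 177; 228 ⊕ 177 = 85.
C2: T = 156, S = E(K, T) = 178; 29 ⊕ 178 = 175.
C3: T = 157, S = E(K, T) = 179; 246 ⊕ 179 = 69.
C4: T = 158, S = E(K, T) = 180; 240 ⊕ 180 = 68.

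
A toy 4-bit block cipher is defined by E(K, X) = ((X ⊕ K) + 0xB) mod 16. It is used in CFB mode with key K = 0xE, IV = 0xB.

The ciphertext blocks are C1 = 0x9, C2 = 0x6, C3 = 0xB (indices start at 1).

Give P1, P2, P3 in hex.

P1 = 0x9, P2 = 0x4, P3 = 0x8

CFB decryption: P_i = C_i ⊕ E(K, C_{i−1}), with C_{0} = IV.
P1: E(K, 0xB) = 0x0; 0x9 ⊕ 0x0 = 0x9.
P2: E(K, 0x9) = 0x2; 0x6 ⊕ 0x2 = 0x4.
P3: E(K, 0x6) = 0x3; 0xB ⊕ 0x3 = 0x8.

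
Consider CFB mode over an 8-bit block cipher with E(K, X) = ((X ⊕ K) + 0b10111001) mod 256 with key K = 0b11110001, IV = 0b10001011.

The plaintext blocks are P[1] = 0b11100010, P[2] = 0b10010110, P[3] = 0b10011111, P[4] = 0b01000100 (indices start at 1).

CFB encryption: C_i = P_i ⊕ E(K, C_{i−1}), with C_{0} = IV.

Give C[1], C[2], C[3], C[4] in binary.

C[1]: E(K, 0b10001011) = 0b00110011; 0b11100010 ⊕ 0b00110011 = 0b11010001.
C[2]: E(K, 0b11010001) = 0b11011001; 0b10010110 ⊕ 0b11011001 = 0b01001111.
C[3]: E(K, 0b01001111) = 0b01110111; 0b10011111 ⊕ 0b01110111 = 0b11101000.
C[4]: E(K, 0b11101000) = 0b11010010; 0b01000100 ⊕ 0b11010010 = 0b10010110.

C[1] = 0b11010001, C[2] = 0b01001111, C[3] = 0b11101000, C[4] = 0b10010110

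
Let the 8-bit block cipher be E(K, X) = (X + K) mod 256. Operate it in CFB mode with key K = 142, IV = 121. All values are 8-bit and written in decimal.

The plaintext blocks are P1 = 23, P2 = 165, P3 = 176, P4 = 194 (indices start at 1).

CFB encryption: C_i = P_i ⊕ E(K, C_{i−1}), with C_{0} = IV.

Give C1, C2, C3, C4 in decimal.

C1: E(K, 121) = 7; 23 ⊕ 7 = 16.
C2: E(K, 16) = 158; 165 ⊕ 158 = 59.
C3: E(K, 59) = 201; 176 ⊕ 201 = 121.
C4: E(K, 121) = 7; 194 ⊕ 7 = 197.

C1 = 16, C2 = 59, C3 = 121, C4 = 197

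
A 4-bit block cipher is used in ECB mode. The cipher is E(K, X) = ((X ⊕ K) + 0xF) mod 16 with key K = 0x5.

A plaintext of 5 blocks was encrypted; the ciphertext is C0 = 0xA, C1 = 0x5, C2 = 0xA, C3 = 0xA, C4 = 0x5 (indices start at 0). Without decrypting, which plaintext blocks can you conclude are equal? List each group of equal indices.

ECB encrypts each block independently with the same key, so equal ciphertext blocks imply equal plaintext blocks.
C0 = C2 = C3 = 0xA, so P0 = P2 = P3.
C1 = C4 = 0x5, so P1 = P4.

P0 = P2 = P3; P1 = P4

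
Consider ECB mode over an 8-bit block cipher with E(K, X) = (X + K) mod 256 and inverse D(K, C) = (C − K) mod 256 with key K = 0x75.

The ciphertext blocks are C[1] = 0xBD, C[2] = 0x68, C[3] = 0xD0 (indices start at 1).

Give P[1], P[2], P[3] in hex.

P[1] = 0x48, P[2] = 0xF3, P[3] = 0x5B

ECB decryption: P_i = D(K, C_i).
P[1]: D(K, 0xBD) = 0x48.
P[2]: D(K, 0x68) = 0xF3.
P[3]: D(K, 0xD0) = 0x5B.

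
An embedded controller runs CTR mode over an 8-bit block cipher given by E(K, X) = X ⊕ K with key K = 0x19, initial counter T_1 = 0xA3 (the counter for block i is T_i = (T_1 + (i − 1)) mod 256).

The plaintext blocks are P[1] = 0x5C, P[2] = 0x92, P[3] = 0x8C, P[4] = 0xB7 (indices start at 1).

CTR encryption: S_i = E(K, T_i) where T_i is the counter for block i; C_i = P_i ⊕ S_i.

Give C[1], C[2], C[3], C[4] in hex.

C[1] = 0xE6, C[2] = 0x2F, C[3] = 0x30, C[4] = 0x08

C[1]: T = 0xA3, S = E(K, T) = 0xBA; 0x5C ⊕ 0xBA = 0xE6.
C[2]: T = 0xA4, S = E(K, T) = 0xBD; 0x92 ⊕ 0xBD = 0x2F.
C[3]: T = 0xA5, S = E(K, T) = 0xBC; 0x8C ⊕ 0xBC = 0x30.
C[4]: T = 0xA6, S = E(K, T) = 0xBF; 0xB7 ⊕ 0xBF = 0x08.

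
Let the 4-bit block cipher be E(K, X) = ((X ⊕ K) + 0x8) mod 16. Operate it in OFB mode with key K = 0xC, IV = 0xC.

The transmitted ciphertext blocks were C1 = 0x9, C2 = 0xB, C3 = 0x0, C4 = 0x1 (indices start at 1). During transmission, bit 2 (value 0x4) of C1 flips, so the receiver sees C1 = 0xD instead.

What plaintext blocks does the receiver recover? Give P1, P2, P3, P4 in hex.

P1 = 0x5, P2 = 0x7, P3 = 0x8, P4 = 0xD

OFB decryption: S_i = E(K, S_{i−1}) with S_{0} = IV; P_i = C_i ⊕ S_i.
Only C1 changed, to 0xD. In OFB, a change in C_i flips the same bit in P_i only; the keystream is unaffected. Decrypting the received ciphertext:
P1: S = E(K, 0xC) = 0x8; 0xD ⊕ 0x8 = 0x5.
P2: S = E(K, 0x8) = 0xC; 0xB ⊕ 0xC = 0x7.
P3: S = E(K, 0xC) = 0x8; 0x0 ⊕ 0x8 = 0x8.
P4: S = E(K, 0x8) = 0xC; 0x1 ⊕ 0xC = 0xD.
Blocks that differ from the original plaintext: P1.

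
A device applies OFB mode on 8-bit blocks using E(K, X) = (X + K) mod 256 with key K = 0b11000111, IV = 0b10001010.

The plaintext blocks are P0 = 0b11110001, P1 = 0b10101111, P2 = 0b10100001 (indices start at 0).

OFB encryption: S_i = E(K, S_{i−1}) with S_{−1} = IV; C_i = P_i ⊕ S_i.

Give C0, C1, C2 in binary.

C0: S = E(K, 0b10001010) = 0b01010001; 0b11110001 ⊕ 0b01010001 = 0b10100000.
C1: S = E(K, 0b01010001) = 0b00011000; 0b10101111 ⊕ 0b00011000 = 0b10110111.
C2: S = E(K, 0b00011000) = 0b11011111; 0b10100001 ⊕ 0b11011111 = 0b01111110.

C0 = 0b10100000, C1 = 0b10110111, C2 = 0b01111110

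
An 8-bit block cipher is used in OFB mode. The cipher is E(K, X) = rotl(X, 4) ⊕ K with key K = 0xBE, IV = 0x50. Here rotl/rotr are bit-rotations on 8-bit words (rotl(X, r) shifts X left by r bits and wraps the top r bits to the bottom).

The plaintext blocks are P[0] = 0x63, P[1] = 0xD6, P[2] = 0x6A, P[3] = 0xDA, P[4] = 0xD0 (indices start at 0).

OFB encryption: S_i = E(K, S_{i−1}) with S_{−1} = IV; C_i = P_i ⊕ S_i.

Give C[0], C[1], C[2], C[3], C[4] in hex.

C[0] = 0xD8, C[1] = 0xD3, C[2] = 0x84, C[3] = 0x8A, C[4] = 0x6B

C[0]: S = E(K, 0x50) = 0xBB; 0x63 ⊕ 0xBB = 0xD8.
C[1]: S = E(K, 0xBB) = 0x05; 0xD6 ⊕ 0x05 = 0xD3.
C[2]: S = E(K, 0x05) = 0xEE; 0x6A ⊕ 0xEE = 0x84.
C[3]: S = E(K, 0xEE) = 0x50; 0xDA ⊕ 0x50 = 0x8A.
C[4]: S = E(K, 0x50) = 0xBB; 0xD0 ⊕ 0xBB = 0x6B.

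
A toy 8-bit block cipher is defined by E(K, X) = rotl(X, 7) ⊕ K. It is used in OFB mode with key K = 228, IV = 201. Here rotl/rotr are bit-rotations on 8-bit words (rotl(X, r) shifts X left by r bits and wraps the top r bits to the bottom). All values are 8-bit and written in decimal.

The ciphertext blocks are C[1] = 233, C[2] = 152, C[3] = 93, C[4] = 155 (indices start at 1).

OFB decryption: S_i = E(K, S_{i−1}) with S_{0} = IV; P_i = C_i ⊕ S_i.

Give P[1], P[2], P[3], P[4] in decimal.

P[1]: S = E(K, 201) = 0; 233 ⊕ 0 = 233.
P[2]: S = E(K, 0) = 228; 152 ⊕ 228 = 124.
P[3]: S = E(K, 228) = 150; 93 ⊕ 150 = 203.
P[4]: S = E(K, 150) = 175; 155 ⊕ 175 = 52.

P[1] = 233, P[2] = 124, P[3] = 203, P[4] = 52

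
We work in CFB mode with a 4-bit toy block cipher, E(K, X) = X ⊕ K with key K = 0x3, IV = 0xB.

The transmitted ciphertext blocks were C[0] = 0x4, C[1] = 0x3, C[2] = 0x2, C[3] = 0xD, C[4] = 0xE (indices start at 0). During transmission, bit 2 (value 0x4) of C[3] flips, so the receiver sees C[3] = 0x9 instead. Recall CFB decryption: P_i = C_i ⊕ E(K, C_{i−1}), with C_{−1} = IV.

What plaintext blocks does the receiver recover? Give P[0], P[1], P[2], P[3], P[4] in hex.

Only C[3] changed, to 0x9. In CFB, a change in C_i flips the same bit in P_i and garbles P_{i+1}. Decrypting the received ciphertext:
P[0]: E(K, 0xB) = 0x8; 0x4 ⊕ 0x8 = 0xC.
P[1]: E(K, 0x4) = 0x7; 0x3 ⊕ 0x7 = 0x4.
P[2]: E(K, 0x3) = 0x0; 0x2 ⊕ 0x0 = 0x2.
P[3]: E(K, 0x2) = 0x1; 0x9 ⊕ 0x1 = 0x8.
P[4]: E(K, 0x9) = 0xA; 0xE ⊕ 0xA = 0x4.
Blocks that differ from the original plaintext: P[3], P[4].

P[0] = 0xC, P[1] = 0x4, P[2] = 0x2, P[3] = 0x8, P[4] = 0x4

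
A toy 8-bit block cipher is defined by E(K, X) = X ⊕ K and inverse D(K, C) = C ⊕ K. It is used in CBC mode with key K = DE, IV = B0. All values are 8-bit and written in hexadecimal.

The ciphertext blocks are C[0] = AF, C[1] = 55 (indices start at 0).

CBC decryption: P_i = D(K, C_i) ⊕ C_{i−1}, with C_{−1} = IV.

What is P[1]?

P[1] = 24

P[1]: D(K, 55) = 8B; 8B ⊕ AF = 24.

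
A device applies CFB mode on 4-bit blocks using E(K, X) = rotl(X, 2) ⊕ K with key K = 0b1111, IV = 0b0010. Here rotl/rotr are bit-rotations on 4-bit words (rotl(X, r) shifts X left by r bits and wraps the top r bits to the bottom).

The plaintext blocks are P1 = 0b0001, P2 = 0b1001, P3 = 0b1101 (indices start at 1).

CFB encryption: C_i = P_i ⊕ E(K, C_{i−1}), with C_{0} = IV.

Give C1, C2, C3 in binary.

C1: E(K, 0b0010) = 0b0111; 0b0001 ⊕ 0b0111 = 0b0110.
C2: E(K, 0b0110) = 0b0110; 0b1001 ⊕ 0b0110 = 0b1111.
C3: E(K, 0b1111) = 0b0000; 0b1101 ⊕ 0b0000 = 0b1101.

C1 = 0b0110, C2 = 0b1111, C3 = 0b1101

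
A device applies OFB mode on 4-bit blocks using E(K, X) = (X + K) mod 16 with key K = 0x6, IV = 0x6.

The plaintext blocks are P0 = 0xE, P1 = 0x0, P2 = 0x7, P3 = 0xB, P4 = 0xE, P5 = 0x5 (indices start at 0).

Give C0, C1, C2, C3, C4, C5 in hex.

OFB encryption: S_i = E(K, S_{i−1}) with S_{−1} = IV; C_i = P_i ⊕ S_i.
C0: S = E(K, 0x6) = 0xC; 0xE ⊕ 0xC = 0x2.
C1: S = E(K, 0xC) = 0x2; 0x0 ⊕ 0x2 = 0x2.
C2: S = E(K, 0x2) = 0x8; 0x7 ⊕ 0x8 = 0xF.
C3: S = E(K, 0x8) = 0xE; 0xB ⊕ 0xE = 0x5.
C4: S = E(K, 0xE) = 0x4; 0xE ⊕ 0x4 = 0xA.
C5: S = E(K, 0x4) = 0xA; 0x5 ⊕ 0xA = 0xF.

C0 = 0x2, C1 = 0x2, C2 = 0xF, C3 = 0x5, C4 = 0xA, C5 = 0xF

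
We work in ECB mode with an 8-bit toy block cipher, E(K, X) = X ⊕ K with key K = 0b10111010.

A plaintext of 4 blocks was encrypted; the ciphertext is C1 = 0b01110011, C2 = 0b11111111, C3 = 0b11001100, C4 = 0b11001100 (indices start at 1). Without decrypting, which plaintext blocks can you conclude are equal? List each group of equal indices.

P3 = P4

ECB encrypts each block independently with the same key, so equal ciphertext blocks imply equal plaintext blocks.
C3 = C4 = 0b11001100, so P3 = P4.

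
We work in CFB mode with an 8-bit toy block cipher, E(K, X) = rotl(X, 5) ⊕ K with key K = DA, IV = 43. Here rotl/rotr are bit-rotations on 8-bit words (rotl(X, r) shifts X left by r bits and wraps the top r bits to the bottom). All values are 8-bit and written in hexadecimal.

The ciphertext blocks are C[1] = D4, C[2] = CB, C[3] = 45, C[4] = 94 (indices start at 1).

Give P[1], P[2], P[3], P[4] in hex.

CFB decryption: P_i = C_i ⊕ E(K, C_{i−1}), with C_{0} = IV.
P[1]: E(K, 43) = B2; D4 ⊕ B2 = 66.
P[2]: E(K, D4) = 40; CB ⊕ 40 = 8B.
P[3]: E(K, CB) = A3; 45 ⊕ A3 = E6.
P[4]: E(K, 45) = 72; 94 ⊕ 72 = E6.

P[1] = 66, P[2] = 8B, P[3] = E6, P[4] = E6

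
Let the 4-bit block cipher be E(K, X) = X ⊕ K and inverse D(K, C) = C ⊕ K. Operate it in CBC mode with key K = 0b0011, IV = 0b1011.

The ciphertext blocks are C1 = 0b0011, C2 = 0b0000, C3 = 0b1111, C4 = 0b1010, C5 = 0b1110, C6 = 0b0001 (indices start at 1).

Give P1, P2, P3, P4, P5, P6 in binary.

P1 = 0b1011, P2 = 0b0000, P3 = 0b1100, P4 = 0b0110, P5 = 0b0111, P6 = 0b1100

CBC decryption: P_i = D(K, C_i) ⊕ C_{i−1}, with C_{0} = IV.
P1: D(K, 0b0011) = 0b0000; 0b0000 ⊕ 0b1011 = 0b1011.
P2: D(K, 0b0000) = 0b0011; 0b0011 ⊕ 0b0011 = 0b0000.
P3: D(K, 0b1111) = 0b1100; 0b1100 ⊕ 0b0000 = 0b1100.
P4: D(K, 0b1010) = 0b1001; 0b1001 ⊕ 0b1111 = 0b0110.
P5: D(K, 0b1110) = 0b1101; 0b1101 ⊕ 0b1010 = 0b0111.
P6: D(K, 0b0001) = 0b0010; 0b0010 ⊕ 0b1110 = 0b1100.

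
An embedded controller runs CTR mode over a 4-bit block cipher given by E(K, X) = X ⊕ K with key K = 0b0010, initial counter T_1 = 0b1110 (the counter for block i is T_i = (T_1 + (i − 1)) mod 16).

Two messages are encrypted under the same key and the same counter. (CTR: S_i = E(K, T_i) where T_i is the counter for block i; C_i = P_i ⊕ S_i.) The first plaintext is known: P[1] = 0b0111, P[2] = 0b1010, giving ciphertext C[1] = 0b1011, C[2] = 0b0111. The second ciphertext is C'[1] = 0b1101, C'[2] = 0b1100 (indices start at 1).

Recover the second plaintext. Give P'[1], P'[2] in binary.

In CTR with a reused counter, both messages share the same keystream S_i, so C_i ⊕ C'_i = P_i ⊕ P'_i and thus P'_i = P_i ⊕ C_i ⊕ C'_i.
P'[1]: 0b0111 ⊕ 0b1011 ⊕ 0b1101 = 0b0001.
P'[2]: 0b1010 ⊕ 0b0111 ⊕ 0b1100 = 0b0001.

P'[1] = 0b0001, P'[2] = 0b0001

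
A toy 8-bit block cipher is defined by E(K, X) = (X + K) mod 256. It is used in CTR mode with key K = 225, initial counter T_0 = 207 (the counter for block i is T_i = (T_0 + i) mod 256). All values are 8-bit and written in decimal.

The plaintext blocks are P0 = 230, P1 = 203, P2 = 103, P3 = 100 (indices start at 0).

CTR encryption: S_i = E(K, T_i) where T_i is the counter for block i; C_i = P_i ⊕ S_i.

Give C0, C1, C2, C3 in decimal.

C0: T = 207, S = E(K, T) = 176; 230 ⊕ 176 = 86.
C1: T = 208, S = E(K, T) = 177; 203 ⊕ 177 = 122.
C2: T = 209, S = E(K, T) = 178; 103 ⊕ 178 = 213.
C3: T = 210, S = E(K, T) = 179; 100 ⊕ 179 = 215.

C0 = 86, C1 = 122, C2 = 213, C3 = 215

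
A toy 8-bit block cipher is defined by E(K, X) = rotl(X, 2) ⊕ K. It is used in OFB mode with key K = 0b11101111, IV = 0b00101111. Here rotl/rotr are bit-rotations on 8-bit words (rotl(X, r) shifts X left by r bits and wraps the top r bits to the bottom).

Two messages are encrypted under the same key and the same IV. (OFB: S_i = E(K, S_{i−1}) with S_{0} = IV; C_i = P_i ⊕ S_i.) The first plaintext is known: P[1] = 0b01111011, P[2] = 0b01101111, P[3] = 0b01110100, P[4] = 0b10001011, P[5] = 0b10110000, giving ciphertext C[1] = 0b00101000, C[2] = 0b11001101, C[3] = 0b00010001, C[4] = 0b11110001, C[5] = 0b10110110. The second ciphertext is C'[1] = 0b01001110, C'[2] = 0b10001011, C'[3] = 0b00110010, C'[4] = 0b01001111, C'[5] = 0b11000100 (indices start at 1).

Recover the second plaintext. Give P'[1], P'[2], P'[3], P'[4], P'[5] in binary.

P'[1] = 0b00011101, P'[2] = 0b00101001, P'[3] = 0b01010111, P'[4] = 0b00110101, P'[5] = 0b11000010

In OFB with a reused IV, both messages share the same keystream S_i, so C_i ⊕ C'_i = P_i ⊕ P'_i and thus P'_i = P_i ⊕ C_i ⊕ C'_i.
P'[1]: 0b01111011 ⊕ 0b00101000 ⊕ 0b01001110 = 0b00011101.
P'[2]: 0b01101111 ⊕ 0b11001101 ⊕ 0b10001011 = 0b00101001.
P'[3]: 0b01110100 ⊕ 0b00010001 ⊕ 0b00110010 = 0b01010111.
P'[4]: 0b10001011 ⊕ 0b11110001 ⊕ 0b01001111 = 0b00110101.
P'[5]: 0b10110000 ⊕ 0b10110110 ⊕ 0b11000100 = 0b11000010.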